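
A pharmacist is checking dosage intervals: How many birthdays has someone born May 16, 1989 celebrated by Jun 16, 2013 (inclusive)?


Birth: 1989-05-16
Reference: 2013-06-16
Year difference: 2013 - 1989 = 24
Has birthday (05-16) occurred by 06-16? Yes
Age in full years: 24

24


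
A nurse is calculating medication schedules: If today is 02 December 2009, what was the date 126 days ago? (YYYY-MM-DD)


Start: 2009-12-02
Subtracting 126 days
Days already passed in December: 2
After going back through December: 124 more days to subtract
November 2009: 30 days, 94 remaining
October 2009: 31 days, 63 remaining
September 2009: 30 days, 33 remaining
August 2009: 31 days, 2 remaining
Result: 2009-07-29

2009-07-29


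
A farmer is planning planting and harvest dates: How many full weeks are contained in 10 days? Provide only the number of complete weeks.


Total days: 10
Days per week: 7
Division: 10 / 7 = 1 remainder 3
Complete weeks: 1
Remaining days: 3

1


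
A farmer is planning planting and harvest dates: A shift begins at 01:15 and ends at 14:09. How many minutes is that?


Start time: 01:15 = 75 minutes from midnight
End time: 14:09 = 849 minutes from midnight
Difference: 849 - 75 = 774 minutes
That is 12 hours and 54 minutes

774


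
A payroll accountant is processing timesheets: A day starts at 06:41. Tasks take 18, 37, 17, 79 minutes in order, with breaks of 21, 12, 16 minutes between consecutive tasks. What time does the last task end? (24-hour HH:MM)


Start: 06:41 = 401 min from midnight
  after task 1 (18 min): 06:59
  after break (21 min): 07:20
  after task 2 (37 min): 07:57
  after break (12 min): 08:09
  after task 3 (17 min): 08:26
  after break (16 min): 08:42
  after task 4 (79 min): 10:01
Total elapsed: 200 minutes
End time: 10:01

10:01


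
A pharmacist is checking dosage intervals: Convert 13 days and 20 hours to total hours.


Days: 13
Extra hours: 20
Hours per day: 24
Days to hours: 13 x 24 = 312
Total: 312 + 20 = 332

332


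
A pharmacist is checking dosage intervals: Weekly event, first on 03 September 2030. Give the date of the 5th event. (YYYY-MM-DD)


First occurrence: 2030-09-03 (occurrence 1)
Each occurrence is 7 days after the previous.
Occurrence 5 is 4 weeks after the first.
4 weeks = 28 days
2030-09-03 + 28 days = 2030-10-01

2030-10-01


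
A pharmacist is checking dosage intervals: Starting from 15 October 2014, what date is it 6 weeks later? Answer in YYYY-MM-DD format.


Start: 2014-10-15
Weeks to add: 6
Convert to days: 6 x 7 = 42 days
Add 42 days to 2014-10-15
Result: 2014-11-26

2014-11-26


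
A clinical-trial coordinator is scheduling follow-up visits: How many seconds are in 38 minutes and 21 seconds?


Minutes: 38
Extra seconds: 21
Seconds per minute: 60
Minutes to seconds: 38 x 60 = 2280
Total: 2280 + 21 = 2301

2301


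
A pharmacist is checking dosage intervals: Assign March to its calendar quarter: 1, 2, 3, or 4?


Month: March (month 3)
Q1: January-March (months 1-3)
Q2: April-June (months 4-6)
Q3: July-September (months 7-9)
Q4: October-December (months 10-12)
Month 3 falls in Q1

1


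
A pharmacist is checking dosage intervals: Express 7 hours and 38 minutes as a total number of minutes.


Hours: 7
Extra minutes: 38
Minutes per hour: 60
Hours to minutes: 7 x 60 = 420
Total: 420 + 38 = 458

458


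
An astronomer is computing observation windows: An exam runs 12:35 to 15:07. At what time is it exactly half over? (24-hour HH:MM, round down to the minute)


Start time: 12:35 = 755 minutes from midnight
End time: 15:07 = 907 minutes from midnight
Sum: 755 + 907 = 1662
Midpoint: 1662 / 2 = 831 minutes
Convert: 831 / 60 = 13 hours, 51 minutes
Result: 13:51

13:51


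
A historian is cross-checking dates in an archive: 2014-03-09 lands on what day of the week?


Date: 2014-03-09
January 1, 2014 is a Wednesday
Day of year: 68
Offset from Jan 1: 67 days
67 mod 7 = 4
Result: Sunday

Sunday


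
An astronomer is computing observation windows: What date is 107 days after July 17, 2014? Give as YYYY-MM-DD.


Start: 2014-07-17
Adding 107 days
Days remaining in July: 14
After July: 93 days still to add
August 2014: 31 days, 62 remaining
September 2014: 30 days, 32 remaining
October 2014: 31 days, 1 remaining
November 2014 has 30 days, need 1
Result: 2014-11-01

2014-11-01


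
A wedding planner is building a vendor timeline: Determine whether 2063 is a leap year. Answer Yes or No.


Year: 2063
Divisible by 4? 2063 / 4 = 515.75 -> No
Not divisible by 4, so NOT a leap year

No


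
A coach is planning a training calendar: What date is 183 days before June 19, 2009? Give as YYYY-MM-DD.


Start: 2009-06-19
Subtracting 183 days
Days already passed in June: 19
After going back through June: 164 more days to subtract
May 2009: 31 days, 133 remaining
April 2009: 30 days, 103 remaining
March 2009: 31 days, 72 remaining
February 2009: 28 days, 44 remaining
Result: 2008-12-18

2008-12-18


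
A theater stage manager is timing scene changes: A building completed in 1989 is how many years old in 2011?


Birth year: 1989
Current year: 2011
Age = current year - birth year
Age = 2011 - 1989 = 22

22


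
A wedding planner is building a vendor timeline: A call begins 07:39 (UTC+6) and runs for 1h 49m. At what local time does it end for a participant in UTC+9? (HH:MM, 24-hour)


Start: 07:39 in UTC+6
Step 1 - add duration:
  minutes: 39 + 49 = 88 (carry 1h)
  hours: 7 + 1 + 1 = 9
  end in UTC+6: 09:28
Step 2 - convert UTC+6 -> UTC+9:
  offset difference: 9 - (6) = 3 hours
  9 + (3) = 12 -> mod 24 = 12
Result: 12:28 in UTC+9

12:28


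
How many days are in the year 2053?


Year: 2053
Check leap year rules:
Divisible by 4? No
2053 is not a leap year
Days: 365

365


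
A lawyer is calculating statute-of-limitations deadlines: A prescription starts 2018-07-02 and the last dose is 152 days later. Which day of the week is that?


Start: 2018-07-02 (Monday)
Step 1 - find target date: add 152 days
  2018-07-02 + 152 days = 2018-12-01
Step 2 - day of week:
  152 mod 7 = 5
  Monday + 5 days -> Saturday
Result: Saturday (2018-12-01)

Saturday


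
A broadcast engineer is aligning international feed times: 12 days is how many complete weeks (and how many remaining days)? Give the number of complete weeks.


Total days: 12
Days per week: 7
Division: 12 / 7 = 1 remainder 5
Complete weeks: 1
Remaining days: 5

1


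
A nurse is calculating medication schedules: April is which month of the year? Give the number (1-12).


Calendar month order:
3. March
4. April <--
5. May
April is month number 4

4


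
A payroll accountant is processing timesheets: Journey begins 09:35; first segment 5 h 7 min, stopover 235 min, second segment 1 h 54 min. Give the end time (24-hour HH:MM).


Depart: 09:35
Leg 1: +307 min -> 14:42
Layover: +235 min -> 18:37
Leg 2: +114 min -> 20:31
Total travel: 656 minutes = 10h 56m
Arrival: 20:31

20:31


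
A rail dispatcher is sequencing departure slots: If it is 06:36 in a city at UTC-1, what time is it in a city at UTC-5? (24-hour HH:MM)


Local time: 06:36 at UTC-1 (offset -1h)
Target zone: UTC-5 (offset -5h)
Difference: -5 - (-1) = -4 hours
Calculation: 6 + (-4) = 2
Result: 02:36

02:36


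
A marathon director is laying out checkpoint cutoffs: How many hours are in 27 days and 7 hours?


Days: 27
Extra hours: 7
Hours per day: 24
Days to hours: 27 x 24 = 648
Total: 648 + 7 = 655

655


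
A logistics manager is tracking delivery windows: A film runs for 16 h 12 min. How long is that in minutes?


Hours: 16
Minutes: 12
Convert hours to minutes: 16 x 60 = 960
Add remaining minutes: 960 + 12 = 972

972


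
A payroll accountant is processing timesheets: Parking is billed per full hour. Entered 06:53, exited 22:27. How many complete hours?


Start: 06:53
End: 22:27
Hour difference: 22 - 6 = 16 hours
Minute difference: 27 - 53 = -26 minutes
Total minutes: 934
Complete hours: 934 / 60 = 15 (remainder 34)

15


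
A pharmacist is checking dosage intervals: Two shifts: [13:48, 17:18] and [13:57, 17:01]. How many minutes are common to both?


Interval A: [828, 1038] minutes from midnight
Interval B: [837, 1021] minutes from midnight
Overlap start = max(828, 837) = 837
Overlap end = min(1038, 1021) = 1021
Overlap = 1021 - 837 = 184 minutes

184


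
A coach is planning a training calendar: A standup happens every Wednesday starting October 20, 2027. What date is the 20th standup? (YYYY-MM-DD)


First occurrence: 2027-10-20 (occurrence 1)
Each occurrence is 7 days after the previous.
Occurrence 20 is 19 weeks after the first.
19 weeks = 133 days
2027-10-20 + 133 days = 2028-03-01

2028-03-01


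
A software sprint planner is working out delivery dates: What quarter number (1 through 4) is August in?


Month: August (month 8)
Q1: January-March (months 1-3)
Q2: April-June (months 4-6)
Q3: July-September (months 7-9)
Q4: October-December (months 10-12)
Month 8 falls in Q3

3


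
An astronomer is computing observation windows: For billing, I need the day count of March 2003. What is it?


Month: March
Year: 2003
March is a 31-day month
Total: 31 days

31


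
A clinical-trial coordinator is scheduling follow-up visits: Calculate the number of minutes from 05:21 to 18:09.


Start time: 05:21 = 321 minutes from midnight
End time: 18:09 = 1089 minutes from midnight
Difference: 1089 - 321 = 768 minutes
That is 12 hours and 48 minutes

768


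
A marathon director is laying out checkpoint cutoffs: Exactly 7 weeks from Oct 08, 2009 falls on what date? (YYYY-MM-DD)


Start: 2009-10-08
Weeks to add: 7
Convert to days: 7 x 7 = 49 days
Add 49 days to 2009-10-08
Result: 2009-11-26

2009-11-26


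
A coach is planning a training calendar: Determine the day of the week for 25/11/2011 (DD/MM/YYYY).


Date: 2011-11-25
January 1, 2011 is a Saturday
Day of year: 329
Offset from Jan 1: 328 days
328 mod 7 = 6
Result: Friday

Friday


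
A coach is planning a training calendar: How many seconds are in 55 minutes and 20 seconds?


Minutes: 55
Seconds: 20
Convert minutes to seconds: 55 x 60 = 3300
Add remaining seconds: 3300 + 20 = 3320

3320


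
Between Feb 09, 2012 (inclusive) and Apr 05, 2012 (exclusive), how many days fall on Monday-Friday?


Start: 2012-02-09 (Thursday)
End (exclusive): 2012-04-05 (Thursday)
Total calendar days: 56
Full weeks: 56 // 7 = 8 -> 40 weekdays
Remaining 0 days starting on Thursday:
Total business days: 40 + 0 = 40

40


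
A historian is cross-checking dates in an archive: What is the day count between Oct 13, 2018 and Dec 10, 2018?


Start date: 2018-10-13
End date: 2018-12-10
Oct 2018: +19 days
Nov 2018: +30 days
Dec 2018: +9 days
Total: 58 days

58


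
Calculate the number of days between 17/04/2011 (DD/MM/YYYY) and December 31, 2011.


Start: April 17, 2011
End: December 31, 2011
Days left in April: 13
May: 31
June: 30
July: 31
August: 31
... plus remaining months
Sum of remaining months: 245
Total: 13 + 245 = 258

258


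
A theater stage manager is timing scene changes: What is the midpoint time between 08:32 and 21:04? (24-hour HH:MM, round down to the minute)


Start time: 08:32 = 512 minutes from midnight
End time: 21:04 = 1264 minutes from midnight
Sum: 512 + 1264 = 1776
Midpoint: 1776 / 2 = 888 minutes
Convert: 888 / 60 = 14 hours, 48 minutes
Result: 14:48

14:48


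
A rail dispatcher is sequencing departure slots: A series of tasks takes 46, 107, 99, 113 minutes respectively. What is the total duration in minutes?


Durations: 46, 107, 99, 113
Running sum: 46
+ 107 = 153
+ 99 = 252
+ 113 = 365
Total duration: 365 minutes
That is 6 hours and 5 minutes

365


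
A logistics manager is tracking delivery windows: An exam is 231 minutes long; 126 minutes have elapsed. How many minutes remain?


Total budget: 231 minutes
Time used: 126 minutes
Remaining: 231 - 126 = 105 minutes
Percent used: 54.5%
Percent remaining: 45.5%

105


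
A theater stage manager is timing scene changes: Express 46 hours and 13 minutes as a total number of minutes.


Hours: 46
Extra minutes: 13
Minutes per hour: 60
Hours to minutes: 46 x 60 = 2760
Total: 2760 + 13 = 2773

2773


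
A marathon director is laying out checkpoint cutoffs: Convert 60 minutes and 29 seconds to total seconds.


Minutes: 60
Extra seconds: 29
Seconds per minute: 60
Minutes to seconds: 60 x 60 = 3600
Total: 3600 + 29 = 3629

3629


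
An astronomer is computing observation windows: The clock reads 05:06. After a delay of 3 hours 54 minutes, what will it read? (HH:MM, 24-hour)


Start time: 05:06
Adding: 3 hours 54 minutes
Minutes: 6 + 54 = 60
Minute overflow: 60 >= 60, so carry 1 hour, minutes = 0
Hours: 5 + 3 + 1 = 9
Result: 09:00

09:00


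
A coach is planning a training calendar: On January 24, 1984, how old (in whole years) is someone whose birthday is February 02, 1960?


Birth: 1960-02-02
Reference: 1984-01-24
Year difference: 1984 - 1960 = 24
Has birthday (02-02) occurred by 01-24? No
Birthday not yet reached this year -> subtract 1
Age in full years: 23

23


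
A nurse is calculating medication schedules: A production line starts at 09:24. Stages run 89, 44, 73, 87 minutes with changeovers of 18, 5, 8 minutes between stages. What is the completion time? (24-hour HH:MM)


Start: 09:24 = 564 min from midnight
  after task 1 (89 min): 10:53
  after break (18 min): 11:11
  after task 2 (44 min): 11:55
  after break (5 min): 12:00
  after task 3 (73 min): 13:13
  after break (8 min): 13:21
  after task 4 (87 min): 14:48
Total elapsed: 324 minutes
End time: 14:48

14:48


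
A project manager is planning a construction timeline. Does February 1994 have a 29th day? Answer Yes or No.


Year: 1994
Divisible by 4? 1994 / 4 = 498.5 -> No
Not divisible by 4, so NOT a leap year

No


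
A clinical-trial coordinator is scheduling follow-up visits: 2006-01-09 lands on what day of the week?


Date: 2006-01-09
January 1, 2006 is a Sunday
Day of year: 9
Offset from Jan 1: 8 days
8 mod 7 = 1
Result: Monday

Monday


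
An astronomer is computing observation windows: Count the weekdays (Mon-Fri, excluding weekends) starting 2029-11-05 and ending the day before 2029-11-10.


Start: 2029-11-05 (Monday)
End (exclusive): 2029-11-10 (Saturday)
Total calendar days: 5
Full weeks: 5 // 7 = 0 -> 0 weekdays
Remaining 5 days starting on Monday:
  Mon(w), Tue(w), Wed(w), Thu(w), Fri(w) -> 5 weekdays
Total business days: 0 + 5 = 5

5


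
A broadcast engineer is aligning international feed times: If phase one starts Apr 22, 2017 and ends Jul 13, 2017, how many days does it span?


Start date: 2017-04-22
End date: 2017-07-13
Apr 2017: +9 days
May 2017: +31 days
Jun 2017: +30 days
Jul 2017: +12 days
Total: 82 days

82


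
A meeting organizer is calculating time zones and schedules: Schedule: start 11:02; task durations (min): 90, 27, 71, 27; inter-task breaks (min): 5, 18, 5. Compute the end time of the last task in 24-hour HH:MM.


Start: 11:02 = 662 min from midnight
  after task 1 (90 min): 12:32
  after break (5 min): 12:37
  after task 2 (27 min): 13:04
  after break (18 min): 13:22
  after task 3 (71 min): 14:33
  after break (5 min): 14:38
  after task 4 (27 min): 15:05
Total elapsed: 243 minutes
End time: 15:05

15:05


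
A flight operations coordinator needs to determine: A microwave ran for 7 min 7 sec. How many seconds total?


Minutes: 7
Extra seconds: 7
Seconds per minute: 60
Minutes to seconds: 7 x 60 = 420
Total: 420 + 7 = 427

427


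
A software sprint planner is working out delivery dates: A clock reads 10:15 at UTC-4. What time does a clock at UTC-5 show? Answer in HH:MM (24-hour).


Local time: 10:15 at UTC-4 (offset -4h)
Target zone: UTC-5 (offset -5h)
Difference: -5 - (-4) = -1 hours
Calculation: 10 + (-1) = 9
Result: 09:15

09:15


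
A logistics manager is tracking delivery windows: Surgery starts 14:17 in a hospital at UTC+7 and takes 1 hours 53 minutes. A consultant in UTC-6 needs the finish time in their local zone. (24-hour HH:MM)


Start: 14:17 in UTC+7
Step 1 - add duration:
  minutes: 17 + 53 = 70 (carry 1h)
  hours: 14 + 1 + 1 = 16
  end in UTC+7: 16:10
Step 2 - convert UTC+7 -> UTC-6:
  offset difference: -6 - (7) = -13 hours
  16 + (-13) = 3 -> mod 24 = 3
Result: 03:10 in UTC-6

03:10


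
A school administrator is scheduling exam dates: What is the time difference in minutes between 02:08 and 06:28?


Start time: 02:08 = 128 minutes from midnight
End time: 06:28 = 388 minutes from midnight
Difference: 388 - 128 = 260 minutes
That is 4 hours and 20 minutes

260


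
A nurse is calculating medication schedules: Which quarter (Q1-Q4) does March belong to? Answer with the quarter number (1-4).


Month: March (month 3)
Q1: January-March (months 1-3)
Q2: April-June (months 4-6)
Q3: July-September (months 7-9)
Q4: October-December (months 10-12)
Month 3 falls in Q1

1


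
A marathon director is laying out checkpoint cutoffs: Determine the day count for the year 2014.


Year: 2014
Check leap year rules:
Divisible by 4? No
2014 is not a leap year
Days: 365

365


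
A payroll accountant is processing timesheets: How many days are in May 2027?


Month: May
Year: 2027
May is a 31-day month
Total: 31 days

31


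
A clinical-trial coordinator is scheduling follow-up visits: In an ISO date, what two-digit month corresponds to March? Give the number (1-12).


Calendar month order:
2. February
3. March <--
4. April
March is month number 3

3


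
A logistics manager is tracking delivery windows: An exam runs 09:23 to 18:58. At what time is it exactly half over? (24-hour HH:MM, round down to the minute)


Start time: 09:23 = 563 minutes from midnight
End time: 18:58 = 1138 minutes from midnight
Sum: 563 + 1138 = 1701
Midpoint: 1701 / 2 = 850 minutes
Convert: 850 / 60 = 14 hours, 10 minutes
Result: 14:10

14:10


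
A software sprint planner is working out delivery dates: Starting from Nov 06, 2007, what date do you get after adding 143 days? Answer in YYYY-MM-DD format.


Start: 2007-11-06
Adding 143 days
Days remaining in November: 24
After November: 119 days still to add
December 2007: 31 days, 88 remaining
January 2008: 31 days, 57 remaining
February 2008: 29 days, 28 remaining
March 2008 has 31 days, need 28
Result: 2008-03-28

2008-03-28


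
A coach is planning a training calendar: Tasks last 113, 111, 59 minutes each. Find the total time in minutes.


Durations: 113, 111, 59
Running sum: 113
+ 111 = 224
+ 59 = 283
Total duration: 283 minutes
That is 4 hours and 43 minutes

283


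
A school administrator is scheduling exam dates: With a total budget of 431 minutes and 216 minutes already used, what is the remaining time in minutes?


Total budget: 431 minutes
Time used: 216 minutes
Remaining: 431 - 216 = 215 minutes
Percent used: 50.1%
Percent remaining: 49.9%

215


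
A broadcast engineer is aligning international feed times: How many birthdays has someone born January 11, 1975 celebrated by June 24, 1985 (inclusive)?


Birth: 1975-01-11
Reference: 1985-06-24
Year difference: 1985 - 1975 = 10
Has birthday (01-11) occurred by 06-24? Yes
Age in full years: 10

10


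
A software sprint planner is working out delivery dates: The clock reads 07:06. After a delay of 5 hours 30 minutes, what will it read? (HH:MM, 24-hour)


Start time: 07:06
Adding: 5 hours 30 minutes
Minutes: 6 + 30 = 36
Hours: 7 + 5 + 0 = 12
Result: 12:36

12:36


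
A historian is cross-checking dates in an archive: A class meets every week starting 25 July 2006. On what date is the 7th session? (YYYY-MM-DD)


First occurrence: 2006-07-25 (occurrence 1)
Each occurrence is 7 days after the previous.
Occurrence 7 is 6 weeks after the first.
6 weeks = 42 days
2006-07-25 + 42 days = 2006-09-05

2006-09-05


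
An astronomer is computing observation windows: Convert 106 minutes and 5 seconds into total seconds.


Minutes: 106
Seconds: 5
Convert minutes to seconds: 106 x 60 = 6360
Add remaining seconds: 6360 + 5 = 6365

6365


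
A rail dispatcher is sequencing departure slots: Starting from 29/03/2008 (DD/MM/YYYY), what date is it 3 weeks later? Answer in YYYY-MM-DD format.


Start: 2008-03-29
Weeks to add: 3
Convert to days: 3 x 7 = 21 days
Add 21 days to 2008-03-29
Result: 2008-04-19

2008-04-19


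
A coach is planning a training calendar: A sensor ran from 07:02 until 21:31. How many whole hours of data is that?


Start: 07:02
End: 21:31
Hour difference: 21 - 7 = 14 hours
Minute difference: 31 - 2 = 29 minutes
Total minutes: 869
Complete hours: 869 / 60 = 14 (remainder 29)

14


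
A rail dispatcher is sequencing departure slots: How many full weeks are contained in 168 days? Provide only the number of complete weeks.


Total days: 168
Days per week: 7
Division: 168 / 7 = 24 remainder 0
Complete weeks: 24
Remaining days: 0

24


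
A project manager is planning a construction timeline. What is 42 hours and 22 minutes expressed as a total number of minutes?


Hours: 42
Minutes: 22
Convert hours to minutes: 42 x 60 = 2520
Add remaining minutes: 2520 + 22 = 2542

2542


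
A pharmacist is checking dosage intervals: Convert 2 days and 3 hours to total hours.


Days: 2
Extra hours: 3
Hours per day: 24
Days to hours: 2 x 24 = 48
Total: 48 + 3 = 51

51


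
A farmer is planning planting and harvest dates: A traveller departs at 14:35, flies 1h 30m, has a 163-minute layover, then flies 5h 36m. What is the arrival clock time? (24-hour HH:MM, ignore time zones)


Depart: 14:35
Leg 1: +90 min -> 16:05
Layover: +163 min -> 18:48
Leg 2: +336 min -> 00:24
Total travel: 589 minutes = 9h 49m
Arrival: 00:24

00:24


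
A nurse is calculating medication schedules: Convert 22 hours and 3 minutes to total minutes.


Hours: 22
Extra minutes: 3
Minutes per hour: 60
Hours to minutes: 22 x 60 = 1320
Total: 1320 + 3 = 1323

1323


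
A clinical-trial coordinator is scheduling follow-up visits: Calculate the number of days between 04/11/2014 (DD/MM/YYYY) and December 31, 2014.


Start: November 04, 2014
End: December 31, 2014
Days left in November: 26
December: 31
Sum of remaining months: 31
Total: 26 + 31 = 57

57


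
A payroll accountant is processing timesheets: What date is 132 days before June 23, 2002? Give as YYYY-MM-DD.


Start: 2002-06-23
Subtracting 132 days
Days already passed in June: 23
After going back through June: 109 more days to subtract
May 2002: 31 days, 78 remaining
April 2002: 30 days, 48 remaining
March 2002: 31 days, 17 remaining
February 2002 has 28 days, need 17
Result: 2002-02-11

2002-02-11


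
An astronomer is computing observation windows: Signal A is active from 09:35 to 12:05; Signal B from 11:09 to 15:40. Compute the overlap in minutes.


Interval A: [575, 725] minutes from midnight
Interval B: [669, 940] minutes from midnight
Overlap start = max(575, 669) = 669
Overlap end = min(725, 940) = 725
Overlap = 725 - 669 = 56 minutes

56


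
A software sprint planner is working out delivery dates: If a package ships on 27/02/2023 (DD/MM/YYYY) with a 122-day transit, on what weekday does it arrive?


Start: 2023-02-27 (Monday)
Step 1 - find target date: add 122 days
  2023-02-27 + 122 days = 2023-06-29
Step 2 - day of week:
  122 mod 7 = 3
  Monday + 3 days -> Thursday
Result: Thursday (2023-06-29)

Thursday


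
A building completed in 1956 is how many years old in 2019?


Birth year: 1956
Current year: 2019
Age = current year - birth year
Age = 2019 - 1956 = 63

63


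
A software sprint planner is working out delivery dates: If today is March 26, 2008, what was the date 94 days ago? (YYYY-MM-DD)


Start: 2008-03-26
Subtracting 94 days
Days already passed in March: 26
After going back through March: 68 more days to subtract
February 2008: 29 days, 39 remaining
January 2008: 31 days, 8 remaining
December 2007 has 31 days, need 8
Result: 2007-12-23

2007-12-23


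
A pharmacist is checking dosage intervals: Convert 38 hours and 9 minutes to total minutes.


Hours: 38
Minutes: 9
Convert hours to minutes: 38 x 60 = 2280
Add remaining minutes: 2280 + 9 = 2289

2289


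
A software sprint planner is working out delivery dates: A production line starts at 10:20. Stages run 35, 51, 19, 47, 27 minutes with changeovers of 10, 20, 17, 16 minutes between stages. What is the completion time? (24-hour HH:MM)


Start: 10:20 = 620 min from midnight
  after task 1 (35 min): 10:55
  after break (10 min): 11:05
  after task 2 (51 min): 11:56
  after break (20 min): 12:16
  after task 3 (19 min): 12:35
  after break (17 min): 12:52
  after task 4 (47 min): 13:39
  after break (16 min): 13:55
  after task 5 (27 min): 14:22
Total elapsed: 242 minutes
End time: 14:22

14:22


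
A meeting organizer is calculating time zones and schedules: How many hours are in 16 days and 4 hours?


Days: 16
Extra hours: 4
Hours per day: 24
Days to hours: 16 x 24 = 384
Total: 384 + 4 = 388

388


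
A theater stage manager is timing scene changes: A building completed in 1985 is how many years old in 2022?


Birth year: 1985
Current year: 2022
Age = current year - birth year
Age = 2022 - 1985 = 37

37


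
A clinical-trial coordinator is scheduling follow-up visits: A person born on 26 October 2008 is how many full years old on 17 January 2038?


Birth: 2008-10-26
Reference: 2038-01-17
Year difference: 2038 - 2008 = 30
Has birthday (10-26) occurred by 01-17? No
Birthday not yet reached this year -> subtract 1
Age in full years: 29

29


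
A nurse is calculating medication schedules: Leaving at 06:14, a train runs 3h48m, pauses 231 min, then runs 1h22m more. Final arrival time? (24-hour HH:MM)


Depart: 06:14
Leg 1: +228 min -> 10:02
Layover: +231 min -> 13:53
Leg 2: +82 min -> 15:15
Total travel: 541 minutes = 9h 1m
Arrival: 15:15

15:15


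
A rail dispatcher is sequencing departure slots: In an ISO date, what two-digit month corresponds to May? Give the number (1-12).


Calendar month order:
4. April
5. May <--
6. June
May is month number 5

5


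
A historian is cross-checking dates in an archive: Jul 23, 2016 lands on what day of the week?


Date: 2016-07-23
January 1, 2016 is a Friday
Day of year: 205
Offset from Jan 1: 204 days
204 mod 7 = 1
Result: Saturday

Saturday


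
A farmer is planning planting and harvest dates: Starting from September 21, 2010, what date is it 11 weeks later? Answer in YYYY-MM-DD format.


Start: 2010-09-21
Weeks to add: 11
Convert to days: 11 x 7 = 77 days
Add 77 days to 2010-09-21
Result: 2010-12-07

2010-12-07


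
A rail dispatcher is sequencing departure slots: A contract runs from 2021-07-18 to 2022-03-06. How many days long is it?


Start date: 2021-07-18
End date: 2022-03-06
Jul 2021: +14 days
Aug 2021: +31 days
Sep 2021: +30 days
... (6 more months)
Total: 231 days

231


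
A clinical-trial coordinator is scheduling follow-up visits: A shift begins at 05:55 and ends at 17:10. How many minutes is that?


Start time: 05:55 = 355 minutes from midnight
End time: 17:10 = 1030 minutes from midnight
Difference: 1030 - 355 = 675 minutes
That is 11 hours and 15 minutes

675


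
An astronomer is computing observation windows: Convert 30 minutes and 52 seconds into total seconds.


Minutes: 30
Seconds: 52
Convert minutes to seconds: 30 x 60 = 1800
Add remaining seconds: 1800 + 52 = 1852

1852


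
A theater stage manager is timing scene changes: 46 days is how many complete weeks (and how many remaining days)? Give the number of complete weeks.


Total days: 46
Days per week: 7
Division: 46 / 7 = 6 remainder 4
Complete weeks: 6
Remaining days: 4

6


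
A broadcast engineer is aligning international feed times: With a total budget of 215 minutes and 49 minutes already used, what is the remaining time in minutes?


Total budget: 215 minutes
Time used: 49 minutes
Remaining: 215 - 49 = 166 minutes
Percent used: 22.8%
Percent remaining: 77.2%

166


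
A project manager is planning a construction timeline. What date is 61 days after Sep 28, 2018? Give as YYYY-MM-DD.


Start: 2018-09-28
Adding 61 days
Days remaining in September: 2
After September: 59 days still to add
October 2018: 31 days, 28 remaining
November 2018 has 30 days, need 28
Result: 2018-11-28

2018-11-28


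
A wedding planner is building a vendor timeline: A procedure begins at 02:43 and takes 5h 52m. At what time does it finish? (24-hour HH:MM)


Start time: 02:43
Adding: 5 hours 52 minutes
Minutes: 43 + 52 = 95
Minute overflow: 95 >= 60, so carry 1 hour, minutes = 35
Hours: 2 + 5 + 1 = 8
Result: 08:35

08:35


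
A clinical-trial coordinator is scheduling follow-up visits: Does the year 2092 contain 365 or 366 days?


Year: 2092
Check leap year rules:
Divisible by 4? Yes
Divisible by 100? No
2092 is a leap year
Days: 366

366


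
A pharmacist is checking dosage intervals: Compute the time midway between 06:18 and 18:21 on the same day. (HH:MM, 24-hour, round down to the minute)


Start time: 06:18 = 378 minutes from midnight
End time: 18:21 = 1101 minutes from midnight
Sum: 378 + 1101 = 1479
Midpoint: 1479 / 2 = 739 minutes
Convert: 739 / 60 = 12 hours, 19 minutes
Result: 12:19

12:19


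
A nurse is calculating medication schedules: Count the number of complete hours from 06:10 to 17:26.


Start: 06:10
End: 17:26
Hour difference: 17 - 6 = 11 hours
Minute difference: 26 - 10 = 16 minutes
Total minutes: 676
Complete hours: 676 / 60 = 11 (remainder 16)

11


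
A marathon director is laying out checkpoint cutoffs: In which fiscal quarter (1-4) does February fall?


Month: February (month 2)
Q1: January-March (months 1-3)
Q2: April-June (months 4-6)
Q3: July-September (months 7-9)
Q4: October-December (months 10-12)
Month 2 falls in Q1

1


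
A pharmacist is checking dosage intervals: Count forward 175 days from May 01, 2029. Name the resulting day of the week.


Start: 2029-05-01 (Tuesday)
Step 1 - find target date: add 175 days
  2029-05-01 + 175 days = 2029-10-23
Step 2 - day of week:
  175 mod 7 = 0
  Tuesday + 0 days -> Tuesday
Result: Tuesday (2029-10-23)

Tuesday


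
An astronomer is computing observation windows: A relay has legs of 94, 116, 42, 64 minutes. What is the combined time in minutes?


Durations: 94, 116, 42, 64
Running sum: 94
+ 116 = 210
+ 42 = 252
+ 64 = 316
Total duration: 316 minutes
That is 5 hours and 16 minutes

316


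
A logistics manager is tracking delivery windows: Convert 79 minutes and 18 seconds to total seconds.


Minutes: 79
Extra seconds: 18
Seconds per minute: 60
Minutes to seconds: 79 x 60 = 4740
Total: 4740 + 18 = 4758

4758


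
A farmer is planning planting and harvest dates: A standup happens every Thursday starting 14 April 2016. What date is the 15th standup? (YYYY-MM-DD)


First occurrence: 2016-04-14 (occurrence 1)
Each occurrence is 7 days after the previous.
Occurrence 15 is 14 weeks after the first.
14 weeks = 98 days
2016-04-14 + 98 days = 2016-07-21

2016-07-21


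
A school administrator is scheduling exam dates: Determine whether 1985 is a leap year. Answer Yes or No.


Year: 1985
Divisible by 4? 1985 / 4 = 496.25 -> No
Not divisible by 4, so NOT a leap year

No


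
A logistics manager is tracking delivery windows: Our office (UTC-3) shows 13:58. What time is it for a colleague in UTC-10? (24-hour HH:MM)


Local time: 13:58 at UTC-3 (offset -3h)
Target zone: UTC-10 (offset -10h)
Difference: -10 - (-3) = -7 hours
Calculation: 13 + (-7) = 6
Result: 06:58

06:58


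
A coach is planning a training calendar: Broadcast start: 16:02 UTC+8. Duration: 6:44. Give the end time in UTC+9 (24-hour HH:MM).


Start: 16:02 in UTC+8
Step 1 - add duration:
  minutes: 2 + 44 = 46
  hours: 16 + 6 + 0 = 22
  end in UTC+8: 22:46
Step 2 - convert UTC+8 -> UTC+9:
  offset difference: 9 - (8) = 1 hours
  22 + (1) = 23 -> mod 24 = 23
Result: 23:46 in UTC+9

23:46


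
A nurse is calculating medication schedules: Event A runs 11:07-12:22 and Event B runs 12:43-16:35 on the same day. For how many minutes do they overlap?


Interval A: [667, 742] minutes from midnight
Interval B: [763, 995] minutes from midnight
Overlap start = max(667, 763) = 763
Overlap end = min(742, 995) = 742
End <= start, so the intervals do not overlap: 0 minutes

0


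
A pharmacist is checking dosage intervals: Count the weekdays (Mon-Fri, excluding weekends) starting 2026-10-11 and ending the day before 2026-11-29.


Start: 2026-10-11 (Sunday)
End (exclusive): 2026-11-29 (Sunday)
Total calendar days: 49
Full weeks: 49 // 7 = 7 -> 35 weekdays
Remaining 0 days starting on Sunday:
Total business days: 35 + 0 = 35

35


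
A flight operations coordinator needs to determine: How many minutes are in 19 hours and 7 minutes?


Hours: 19
Extra minutes: 7
Minutes per hour: 60
Hours to minutes: 19 x 60 = 1140
Total: 1140 + 7 = 1147

1147


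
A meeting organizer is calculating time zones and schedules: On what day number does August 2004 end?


Month: August
Year: 2004
August is a 31-day month
Total: 31 days

31


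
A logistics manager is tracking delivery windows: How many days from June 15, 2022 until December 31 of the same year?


Start: June 15, 2022
End: December 31, 2022
Days left in June: 15
July: 31
August: 31
September: 30
October: 31
... plus remaining months
Sum of remaining months: 184
Total: 15 + 184 = 199

199


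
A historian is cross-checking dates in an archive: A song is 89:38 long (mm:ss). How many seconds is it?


Minutes: 89
Extra seconds: 38
Seconds per minute: 60
Minutes to seconds: 89 x 60 = 5340
Total: 5340 + 38 = 5378

5378


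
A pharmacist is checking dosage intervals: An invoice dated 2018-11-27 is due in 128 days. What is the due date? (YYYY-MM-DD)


Start: 2018-11-27
Adding 128 days
Days remaining in November: 3
After November: 125 days still to add
December 2018: 31 days, 94 remaining
January 2019: 31 days, 63 remaining
February 2019: 28 days, 35 remaining
March 2019: 31 days, 4 remaining
Result: 2019-04-04

2019-04-04


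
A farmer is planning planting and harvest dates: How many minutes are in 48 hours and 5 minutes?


Hours: 48
Minutes: 5
Convert hours to minutes: 48 x 60 = 2880
Add remaining minutes: 2880 + 5 = 2885

2885


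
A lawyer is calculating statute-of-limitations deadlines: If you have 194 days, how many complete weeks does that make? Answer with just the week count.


Total days: 194
Days per week: 7
Division: 194 / 7 = 27 remainder 5
Complete weeks: 27
Remaining days: 5

27


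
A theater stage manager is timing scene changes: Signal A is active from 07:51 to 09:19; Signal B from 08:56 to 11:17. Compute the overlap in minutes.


Interval A: [471, 559] minutes from midnight
Interval B: [536, 677] minutes from midnight
Overlap start = max(471, 536) = 536
Overlap end = min(559, 677) = 559
Overlap = 559 - 536 = 23 minutes

23


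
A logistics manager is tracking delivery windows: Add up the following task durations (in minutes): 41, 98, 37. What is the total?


Durations: 41, 98, 37
Running sum: 41
+ 98 = 139
+ 37 = 176
Total duration: 176 minutes
That is 2 hours and 56 minutes

176


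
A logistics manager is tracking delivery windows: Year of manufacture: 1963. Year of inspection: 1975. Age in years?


Birth year: 1963
Current year: 1975
Age = current year - birth year
Age = 1975 - 1963 = 12

12


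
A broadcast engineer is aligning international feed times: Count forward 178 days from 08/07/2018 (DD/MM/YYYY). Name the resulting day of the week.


Start: 2018-07-08 (Sunday)
Step 1 - find target date: add 178 days
  2018-07-08 + 178 days = 2019-01-02
Step 2 - day of week:
  178 mod 7 = 3
  Sunday + 3 days -> Wednesday
Result: Wednesday (2019-01-02)

Wednesday


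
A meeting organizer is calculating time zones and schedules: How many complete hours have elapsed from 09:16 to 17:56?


Start: 09:16
End: 17:56
Hour difference: 17 - 9 = 8 hours
Minute difference: 56 - 16 = 40 minutes
Total minutes: 520
Complete hours: 520 / 60 = 8 (remainder 40)

8


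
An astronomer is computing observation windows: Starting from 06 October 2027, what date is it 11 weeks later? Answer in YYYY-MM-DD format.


Start: 2027-10-06
Weeks to add: 11
Convert to days: 11 x 7 = 77 days
Add 77 days to 2027-10-06
Result: 2027-12-22

2027-12-22


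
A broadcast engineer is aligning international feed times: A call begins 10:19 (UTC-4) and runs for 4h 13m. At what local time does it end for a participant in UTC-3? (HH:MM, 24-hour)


Start: 10:19 in UTC-4
Step 1 - add duration:
  minutes: 19 + 13 = 32
  hours: 10 + 4 + 0 = 14
  end in UTC-4: 14:32
Step 2 - convert UTC-4 -> UTC-3:
  offset difference: -3 - (-4) = 1 hours
  14 + (1) = 15 -> mod 24 = 15
Result: 15:32 in UTC-3

15:32


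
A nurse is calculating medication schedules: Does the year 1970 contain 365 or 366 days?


Year: 1970
Check leap year rules:
Divisible by 4? No
1970 is not a leap year
Days: 365

365


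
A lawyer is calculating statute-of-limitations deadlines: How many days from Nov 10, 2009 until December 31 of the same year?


Start: November 10, 2009
End: December 31, 2009
Days left in November: 20
December: 31
Sum of remaining months: 31
Total: 20 + 31 = 51

51


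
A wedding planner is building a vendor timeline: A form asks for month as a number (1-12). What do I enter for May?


Calendar month order:
4. April
5. May <--
6. June
May is month number 5

5


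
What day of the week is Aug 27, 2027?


Date: 2027-08-27
January 1, 2027 is a Friday
Day of year: 239
Offset from Jan 1: 238 days
238 mod 7 = 0
Result: Friday

Friday


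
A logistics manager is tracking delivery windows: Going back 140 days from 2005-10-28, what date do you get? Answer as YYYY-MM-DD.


Start: 2005-10-28
Subtracting 140 days
Days already passed in October: 28
After going back through October: 112 more days to subtract
September 2005: 30 days, 82 remaining
August 2005: 31 days, 51 remaining
July 2005: 31 days, 20 remaining
June 2005 has 30 days, need 20
Result: 2005-06-10

2005-06-10


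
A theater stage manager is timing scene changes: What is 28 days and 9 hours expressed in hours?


Days: 28
Extra hours: 9
Hours per day: 24
Days to hours: 28 x 24 = 672
Total: 672 + 9 = 681

681


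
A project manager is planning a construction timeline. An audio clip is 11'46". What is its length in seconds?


Minutes: 11
Seconds: 46
Convert minutes to seconds: 11 x 60 = 660
Add remaining seconds: 660 + 46 = 706

706


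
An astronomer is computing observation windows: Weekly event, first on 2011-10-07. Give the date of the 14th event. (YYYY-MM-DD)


First occurrence: 2011-10-07 (occurrence 1)
Each occurrence is 7 days after the previous.
Occurrence 14 is 13 weeks after the first.
13 weeks = 91 days
2011-10-07 + 91 days = 2012-01-06

2012-01-06


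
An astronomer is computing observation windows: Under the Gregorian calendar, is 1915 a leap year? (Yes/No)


Year: 1915
Divisible by 4? 1915 / 4 = 478.75 -> No
Not divisible by 4, so NOT a leap year

No


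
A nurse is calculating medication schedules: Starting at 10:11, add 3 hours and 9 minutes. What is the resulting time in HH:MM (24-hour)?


Start time: 10:11
Adding: 3 hours 9 minutes
Minutes: 11 + 9 = 20
Hours: 10 + 3 + 0 = 13
Result: 13:20

13:20


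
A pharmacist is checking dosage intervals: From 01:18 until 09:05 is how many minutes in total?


Start time: 01:18 = 78 minutes from midnight
End time: 09:05 = 545 minutes from midnight
Difference: 545 - 78 = 467 minutes
That is 7 hours and 47 minutes

467


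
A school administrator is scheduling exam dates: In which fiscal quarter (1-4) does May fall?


Month: May (month 5)
Q1: January-March (months 1-3)
Q2: April-June (months 4-6)
Q3: July-September (months 7-9)
Q4: October-December (months 10-12)
Month 5 falls in Q2

2
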